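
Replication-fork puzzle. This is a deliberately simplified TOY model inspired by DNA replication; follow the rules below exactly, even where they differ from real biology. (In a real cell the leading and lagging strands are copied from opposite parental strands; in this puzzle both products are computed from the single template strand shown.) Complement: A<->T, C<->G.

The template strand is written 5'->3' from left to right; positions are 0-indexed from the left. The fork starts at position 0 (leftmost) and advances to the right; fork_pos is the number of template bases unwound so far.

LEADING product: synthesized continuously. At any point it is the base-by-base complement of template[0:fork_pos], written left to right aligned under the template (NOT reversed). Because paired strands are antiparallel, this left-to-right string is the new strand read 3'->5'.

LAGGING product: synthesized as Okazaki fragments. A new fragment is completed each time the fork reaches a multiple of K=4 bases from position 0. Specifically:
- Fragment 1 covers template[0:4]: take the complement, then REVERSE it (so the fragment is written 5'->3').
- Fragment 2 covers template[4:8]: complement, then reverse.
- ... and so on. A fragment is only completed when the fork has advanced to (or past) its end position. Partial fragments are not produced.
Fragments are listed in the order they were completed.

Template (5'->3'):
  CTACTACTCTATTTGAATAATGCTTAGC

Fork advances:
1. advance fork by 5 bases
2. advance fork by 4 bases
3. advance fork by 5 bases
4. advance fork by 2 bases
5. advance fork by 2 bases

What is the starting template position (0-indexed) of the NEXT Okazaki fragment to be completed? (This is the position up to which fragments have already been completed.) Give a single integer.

Answer: 16

Derivation:
Step 1: advance 5 -> fork_pos = 0 + 5 = 5. Reached multiple(s) of 4: 4 -> fragment 1 completed (1 total).
Step 2: advance 4 -> fork_pos = 5 + 4 = 9. Reached multiple(s) of 4: 8 -> fragment 2 completed (2 total).
Step 3: advance 5 -> fork_pos = 9 + 5 = 14. Reached multiple(s) of 4: 12 -> fragment 3 completed (3 total).
Step 4: advance 2 -> fork_pos = 14 + 2 = 16. Reached multiple(s) of 4: 16 -> fragment 4 completed (4 total).
Step 5: advance 2 -> fork_pos = 16 + 2 = 18. Next multiple of 4 is 20 (not reached); still 4 fragment(s).
4 fragment(s) completed, covering template[0:16] (4 x 4 = 16). The next fragment, fragment 5, covers template[16:20], so it starts at position 16.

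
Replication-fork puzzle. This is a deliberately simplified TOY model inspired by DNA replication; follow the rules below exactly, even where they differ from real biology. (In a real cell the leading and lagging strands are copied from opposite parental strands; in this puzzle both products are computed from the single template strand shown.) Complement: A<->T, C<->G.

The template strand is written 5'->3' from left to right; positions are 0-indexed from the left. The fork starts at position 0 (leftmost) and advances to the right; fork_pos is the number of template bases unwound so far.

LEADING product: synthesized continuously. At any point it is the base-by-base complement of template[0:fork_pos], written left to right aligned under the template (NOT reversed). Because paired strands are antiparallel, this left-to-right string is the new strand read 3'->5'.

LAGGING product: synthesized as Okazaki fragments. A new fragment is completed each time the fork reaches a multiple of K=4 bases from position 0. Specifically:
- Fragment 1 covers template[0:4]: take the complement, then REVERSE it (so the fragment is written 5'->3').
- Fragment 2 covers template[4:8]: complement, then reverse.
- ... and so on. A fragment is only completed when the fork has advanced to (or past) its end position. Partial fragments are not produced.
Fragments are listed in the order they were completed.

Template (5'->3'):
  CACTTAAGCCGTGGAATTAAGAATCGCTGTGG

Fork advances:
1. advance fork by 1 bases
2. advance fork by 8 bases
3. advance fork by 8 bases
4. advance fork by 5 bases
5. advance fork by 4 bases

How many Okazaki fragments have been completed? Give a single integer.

Step 1: advance 1 -> fork_pos = 0 + 1 = 1. Next multiple of 4 is 4 (not reached); still 0 fragment(s).
Step 2: advance 8 -> fork_pos = 1 + 8 = 9. Reached multiple(s) of 4: 4, 8 -> fragments 1-2 completed (2 total).
Step 3: advance 8 -> fork_pos = 9 + 8 = 17. Reached multiple(s) of 4: 12, 16 -> fragments 3-4 completed (4 total).
Step 4: advance 5 -> fork_pos = 17 + 5 = 22. Reached multiple(s) of 4: 20 -> fragment 5 completed (5 total).
Step 5: advance 4 -> fork_pos = 22 + 4 = 26. Reached multiple(s) of 4: 24 -> fragment 6 completed (6 total).
Check: final fork_pos = 26; the multiples of 4 that are <= 26 are 4..24 -> 26 // 4 = 6 completed fragment(s).

Answer: 6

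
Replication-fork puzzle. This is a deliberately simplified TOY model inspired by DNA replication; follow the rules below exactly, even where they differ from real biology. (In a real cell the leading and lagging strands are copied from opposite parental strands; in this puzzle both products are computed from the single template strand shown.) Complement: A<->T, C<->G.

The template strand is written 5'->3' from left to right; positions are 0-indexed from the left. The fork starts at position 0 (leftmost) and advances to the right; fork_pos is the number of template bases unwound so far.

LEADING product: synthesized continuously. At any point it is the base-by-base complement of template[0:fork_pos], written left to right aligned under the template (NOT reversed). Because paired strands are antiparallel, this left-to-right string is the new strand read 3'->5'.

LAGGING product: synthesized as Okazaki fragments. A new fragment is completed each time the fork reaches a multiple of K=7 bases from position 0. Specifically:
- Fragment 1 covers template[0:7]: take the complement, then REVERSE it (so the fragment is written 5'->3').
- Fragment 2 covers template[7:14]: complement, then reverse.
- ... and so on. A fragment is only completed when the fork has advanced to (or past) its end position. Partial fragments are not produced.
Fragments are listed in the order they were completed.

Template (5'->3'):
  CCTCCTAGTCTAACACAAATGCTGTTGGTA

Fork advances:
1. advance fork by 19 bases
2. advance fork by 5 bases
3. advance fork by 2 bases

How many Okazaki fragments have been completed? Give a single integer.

Step 1: advance 19 -> fork_pos = 0 + 19 = 19. Reached multiple(s) of 7: 7, 14 -> fragments 1-2 completed (2 total).
Step 2: advance 5 -> fork_pos = 19 + 5 = 24. Reached multiple(s) of 7: 21 -> fragment 3 completed (3 total).
Step 3: advance 2 -> fork_pos = 24 + 2 = 26. Next multiple of 7 is 28 (not reached); still 3 fragment(s).
Check: final fork_pos = 26; the multiples of 7 that are <= 26 are 7..21 -> 26 // 7 = 3 completed fragment(s).

Answer: 3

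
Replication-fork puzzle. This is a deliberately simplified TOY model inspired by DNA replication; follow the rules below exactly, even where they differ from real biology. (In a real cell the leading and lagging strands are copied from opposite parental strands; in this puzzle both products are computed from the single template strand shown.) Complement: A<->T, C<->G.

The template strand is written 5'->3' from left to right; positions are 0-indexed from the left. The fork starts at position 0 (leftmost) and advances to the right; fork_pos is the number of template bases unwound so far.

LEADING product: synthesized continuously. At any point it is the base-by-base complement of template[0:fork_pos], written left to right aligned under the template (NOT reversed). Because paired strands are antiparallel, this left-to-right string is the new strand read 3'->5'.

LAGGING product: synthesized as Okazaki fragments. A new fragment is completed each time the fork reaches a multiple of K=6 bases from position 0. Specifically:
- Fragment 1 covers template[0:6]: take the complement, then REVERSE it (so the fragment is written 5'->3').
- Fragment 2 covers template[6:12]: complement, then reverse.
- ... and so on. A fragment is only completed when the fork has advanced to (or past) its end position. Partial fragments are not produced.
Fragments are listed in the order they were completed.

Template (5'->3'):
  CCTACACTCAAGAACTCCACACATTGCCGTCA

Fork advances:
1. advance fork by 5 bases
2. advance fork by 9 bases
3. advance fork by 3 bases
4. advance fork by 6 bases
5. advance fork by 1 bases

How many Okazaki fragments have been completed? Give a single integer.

Answer: 4

Derivation:
Step 1: advance 5 -> fork_pos = 0 + 5 = 5. Next multiple of 6 is 6 (not reached); still 0 fragment(s).
Step 2: advance 9 -> fork_pos = 5 + 9 = 14. Reached multiple(s) of 6: 6, 12 -> fragments 1-2 completed (2 total).
Step 3: advance 3 -> fork_pos = 14 + 3 = 17. Next multiple of 6 is 18 (not reached); still 2 fragment(s).
Step 4: advance 6 -> fork_pos = 17 + 6 = 23. Reached multiple(s) of 6: 18 -> fragment 3 completed (3 total).
Step 5: advance 1 -> fork_pos = 23 + 1 = 24. Reached multiple(s) of 6: 24 -> fragment 4 completed (4 total).
Check: final fork_pos = 24; the multiples of 6 that are <= 24 are 6..24 -> 24 // 6 = 4 completed fragment(s).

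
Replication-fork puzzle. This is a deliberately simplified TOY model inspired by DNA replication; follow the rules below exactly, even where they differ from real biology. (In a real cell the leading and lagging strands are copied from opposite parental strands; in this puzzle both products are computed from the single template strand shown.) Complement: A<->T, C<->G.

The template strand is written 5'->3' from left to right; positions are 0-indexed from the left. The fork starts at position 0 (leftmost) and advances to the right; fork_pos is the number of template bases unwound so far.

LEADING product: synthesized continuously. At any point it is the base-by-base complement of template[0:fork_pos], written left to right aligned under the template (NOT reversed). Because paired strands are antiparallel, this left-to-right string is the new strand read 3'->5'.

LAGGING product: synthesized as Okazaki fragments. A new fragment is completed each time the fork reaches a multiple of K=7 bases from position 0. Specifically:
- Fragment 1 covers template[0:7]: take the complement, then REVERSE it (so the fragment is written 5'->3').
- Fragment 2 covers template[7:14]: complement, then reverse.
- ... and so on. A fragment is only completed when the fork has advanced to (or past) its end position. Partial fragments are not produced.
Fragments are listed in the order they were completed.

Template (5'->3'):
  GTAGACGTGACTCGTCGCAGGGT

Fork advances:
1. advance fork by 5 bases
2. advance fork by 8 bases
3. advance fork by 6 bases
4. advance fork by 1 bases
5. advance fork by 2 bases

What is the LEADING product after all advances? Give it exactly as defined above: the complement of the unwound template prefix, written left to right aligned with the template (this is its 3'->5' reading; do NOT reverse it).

Answer: CATCTGCACTGAGCAGCGTCCC

Derivation:
Step 1: advance 5 -> fork_pos = 0 + 5 = 5.
Step 2: advance 8 -> fork_pos = 5 + 8 = 13.
Step 3: advance 6 -> fork_pos = 13 + 6 = 19.
Step 4: advance 1 -> fork_pos = 19 + 1 = 20.
Step 5: advance 2 -> fork_pos = 20 + 2 = 22.
Unwound prefix: template[0:22] = GTAGACGTGACTCGTCGCAGGG
Complement it base by base (A<->T, C<->G), keeping left-to-right order:
  [0:5] GTAGA -> CATCT
  [5:10] CGTGA -> GCACT
  [10:15] CTCGT -> GAGCA
  [15:20] CGCAG -> GCGTC
  [20:22] GG -> CC
Concatenate: CATCTGCACTGAGCAGCGTCCC (length 22; written aligned with the template, i.e. 3'->5').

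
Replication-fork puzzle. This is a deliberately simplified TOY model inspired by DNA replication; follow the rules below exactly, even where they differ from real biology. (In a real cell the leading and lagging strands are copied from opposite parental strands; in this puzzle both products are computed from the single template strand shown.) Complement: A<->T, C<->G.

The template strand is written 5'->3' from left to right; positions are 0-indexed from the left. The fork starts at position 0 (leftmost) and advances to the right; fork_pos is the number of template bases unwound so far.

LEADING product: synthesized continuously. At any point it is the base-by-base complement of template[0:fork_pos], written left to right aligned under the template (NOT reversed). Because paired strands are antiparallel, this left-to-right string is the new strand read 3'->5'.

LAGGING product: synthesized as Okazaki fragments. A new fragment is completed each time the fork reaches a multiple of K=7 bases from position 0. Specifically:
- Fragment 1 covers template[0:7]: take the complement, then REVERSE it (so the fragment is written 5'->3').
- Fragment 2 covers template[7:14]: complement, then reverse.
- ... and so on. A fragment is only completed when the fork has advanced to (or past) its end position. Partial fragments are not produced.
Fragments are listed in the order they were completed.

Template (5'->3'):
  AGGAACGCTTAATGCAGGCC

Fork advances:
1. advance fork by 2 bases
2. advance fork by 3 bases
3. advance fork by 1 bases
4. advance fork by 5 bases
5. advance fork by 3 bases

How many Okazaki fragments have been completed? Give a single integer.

Step 1: advance 2 -> fork_pos = 0 + 2 = 2. Next multiple of 7 is 7 (not reached); still 0 fragment(s).
Step 2: advance 3 -> fork_pos = 2 + 3 = 5. Next multiple of 7 is 7 (not reached); still 0 fragment(s).
Step 3: advance 1 -> fork_pos = 5 + 1 = 6. Next multiple of 7 is 7 (not reached); still 0 fragment(s).
Step 4: advance 5 -> fork_pos = 6 + 5 = 11. Reached multiple(s) of 7: 7 -> fragment 1 completed (1 total).
Step 5: advance 3 -> fork_pos = 11 + 3 = 14. Reached multiple(s) of 7: 14 -> fragment 2 completed (2 total).
Check: final fork_pos = 14; the multiples of 7 that are <= 14 are 7..14 -> 14 // 7 = 2 completed fragment(s).

Answer: 2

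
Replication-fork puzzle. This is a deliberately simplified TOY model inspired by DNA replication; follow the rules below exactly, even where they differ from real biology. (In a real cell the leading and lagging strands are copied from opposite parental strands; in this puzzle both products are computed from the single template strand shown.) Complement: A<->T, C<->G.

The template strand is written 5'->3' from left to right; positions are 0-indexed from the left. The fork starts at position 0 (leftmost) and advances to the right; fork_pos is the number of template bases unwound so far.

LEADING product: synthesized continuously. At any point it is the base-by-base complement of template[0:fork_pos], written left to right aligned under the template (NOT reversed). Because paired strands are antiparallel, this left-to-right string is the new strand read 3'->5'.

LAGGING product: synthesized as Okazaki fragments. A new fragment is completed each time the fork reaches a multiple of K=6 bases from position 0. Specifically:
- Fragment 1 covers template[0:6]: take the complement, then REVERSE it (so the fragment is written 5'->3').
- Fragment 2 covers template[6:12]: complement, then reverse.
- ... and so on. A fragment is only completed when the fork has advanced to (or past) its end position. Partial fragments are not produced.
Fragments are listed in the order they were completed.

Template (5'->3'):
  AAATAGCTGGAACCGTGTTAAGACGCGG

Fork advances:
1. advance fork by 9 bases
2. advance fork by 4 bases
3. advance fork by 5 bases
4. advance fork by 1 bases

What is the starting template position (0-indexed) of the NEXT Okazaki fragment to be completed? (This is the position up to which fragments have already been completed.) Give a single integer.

Answer: 18

Derivation:
Step 1: advance 9 -> fork_pos = 0 + 9 = 9. Reached multiple(s) of 6: 6 -> fragment 1 completed (1 total).
Step 2: advance 4 -> fork_pos = 9 + 4 = 13. Reached multiple(s) of 6: 12 -> fragment 2 completed (2 total).
Step 3: advance 5 -> fork_pos = 13 + 5 = 18. Reached multiple(s) of 6: 18 -> fragment 3 completed (3 total).
Step 4: advance 1 -> fork_pos = 18 + 1 = 19. Next multiple of 6 is 24 (not reached); still 3 fragment(s).
3 fragment(s) completed, covering template[0:18] (3 x 6 = 18). The next fragment, fragment 4, covers template[18:24], so it starts at position 18.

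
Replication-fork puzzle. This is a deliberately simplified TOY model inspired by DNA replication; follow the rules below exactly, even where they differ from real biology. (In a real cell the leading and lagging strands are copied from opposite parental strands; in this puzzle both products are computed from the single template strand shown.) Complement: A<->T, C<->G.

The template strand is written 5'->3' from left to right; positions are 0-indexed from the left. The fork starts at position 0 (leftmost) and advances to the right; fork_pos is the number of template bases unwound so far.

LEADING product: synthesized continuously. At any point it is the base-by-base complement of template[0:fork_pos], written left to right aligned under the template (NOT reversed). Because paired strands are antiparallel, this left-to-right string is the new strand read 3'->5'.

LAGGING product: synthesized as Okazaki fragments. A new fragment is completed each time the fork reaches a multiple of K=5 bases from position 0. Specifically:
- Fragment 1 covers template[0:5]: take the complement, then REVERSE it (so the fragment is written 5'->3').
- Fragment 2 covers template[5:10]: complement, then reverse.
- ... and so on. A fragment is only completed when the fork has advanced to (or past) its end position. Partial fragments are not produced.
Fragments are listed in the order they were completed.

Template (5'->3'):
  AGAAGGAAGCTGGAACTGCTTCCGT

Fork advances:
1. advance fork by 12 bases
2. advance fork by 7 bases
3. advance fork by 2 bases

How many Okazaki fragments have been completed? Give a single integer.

Step 1: advance 12 -> fork_pos = 0 + 12 = 12. Reached multiple(s) of 5: 5, 10 -> fragments 1-2 completed (2 total).
Step 2: advance 7 -> fork_pos = 12 + 7 = 19. Reached multiple(s) of 5: 15 -> fragment 3 completed (3 total).
Step 3: advance 2 -> fork_pos = 19 + 2 = 21. Reached multiple(s) of 5: 20 -> fragment 4 completed (4 total).
Check: final fork_pos = 21; the multiples of 5 that are <= 21 are 5..20 -> 21 // 5 = 4 completed fragment(s).

Answer: 4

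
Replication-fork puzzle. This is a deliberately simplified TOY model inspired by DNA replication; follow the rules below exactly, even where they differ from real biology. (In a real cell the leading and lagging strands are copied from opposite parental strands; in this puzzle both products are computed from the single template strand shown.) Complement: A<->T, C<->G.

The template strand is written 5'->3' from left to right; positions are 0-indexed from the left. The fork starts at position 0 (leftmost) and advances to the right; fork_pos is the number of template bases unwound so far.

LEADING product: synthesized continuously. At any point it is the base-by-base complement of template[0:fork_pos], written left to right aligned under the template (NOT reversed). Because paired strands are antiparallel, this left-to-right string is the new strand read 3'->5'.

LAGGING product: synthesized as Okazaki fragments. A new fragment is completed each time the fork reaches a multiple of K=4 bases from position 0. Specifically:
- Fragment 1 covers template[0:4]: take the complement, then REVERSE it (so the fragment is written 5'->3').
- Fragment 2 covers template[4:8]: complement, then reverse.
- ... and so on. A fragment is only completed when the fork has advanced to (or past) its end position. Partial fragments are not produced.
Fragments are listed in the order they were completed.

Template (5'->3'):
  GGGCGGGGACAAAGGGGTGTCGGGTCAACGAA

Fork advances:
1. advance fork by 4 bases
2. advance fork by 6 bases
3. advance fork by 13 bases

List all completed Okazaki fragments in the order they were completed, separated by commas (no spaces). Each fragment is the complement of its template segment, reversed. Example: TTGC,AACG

Step 1: advance 4 -> fork_pos = 0 + 4 = 4. Reached multiple(s) of 4: 4 -> fragment 1 completed (1 total).
Step 2: advance 6 -> fork_pos = 4 + 6 = 10. Reached multiple(s) of 4: 8 -> fragment 2 completed (2 total).
Step 3: advance 13 -> fork_pos = 10 + 13 = 23. Reached multiple(s) of 4: 12, 16, 20 -> fragments 3-5 completed (5 total).
Final fork_pos = 23, so 5 fragment(s) are complete. Build each: template segment -> complement -> reverse.
Fragment 1: template[0:4] = GGGC -> complement CCCG -> reversed GCCC
Fragment 2: template[4:8] = GGGG -> complement CCCC -> reversed CCCC
Fragment 3: template[8:12] = ACAA -> complement TGTT -> reversed TTGT
Fragment 4: template[12:16] = AGGG -> complement TCCC -> reversed CCCT
Fragment 5: template[16:20] = GTGT -> complement CACA -> reversed ACAC

Answer: GCCC,CCCC,TTGT,CCCT,ACAC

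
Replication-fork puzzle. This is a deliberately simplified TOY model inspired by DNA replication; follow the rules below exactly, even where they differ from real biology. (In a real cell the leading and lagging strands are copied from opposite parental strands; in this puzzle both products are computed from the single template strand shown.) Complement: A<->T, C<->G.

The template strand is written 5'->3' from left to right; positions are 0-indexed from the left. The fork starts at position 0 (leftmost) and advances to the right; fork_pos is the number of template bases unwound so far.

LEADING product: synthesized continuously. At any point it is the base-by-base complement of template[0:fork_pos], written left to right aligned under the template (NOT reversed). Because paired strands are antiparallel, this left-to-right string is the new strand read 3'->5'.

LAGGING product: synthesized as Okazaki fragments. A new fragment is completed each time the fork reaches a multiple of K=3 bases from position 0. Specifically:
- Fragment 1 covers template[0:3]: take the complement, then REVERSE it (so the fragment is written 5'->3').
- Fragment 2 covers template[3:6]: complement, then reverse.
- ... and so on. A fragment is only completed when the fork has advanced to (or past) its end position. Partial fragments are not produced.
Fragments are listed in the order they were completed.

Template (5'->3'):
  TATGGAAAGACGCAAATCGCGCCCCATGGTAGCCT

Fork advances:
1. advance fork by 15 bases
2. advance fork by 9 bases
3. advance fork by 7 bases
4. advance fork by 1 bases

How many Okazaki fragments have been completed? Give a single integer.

Step 1: advance 15 -> fork_pos = 0 + 15 = 15. Reached multiple(s) of 3: 3, 6, 9, 12, 15 -> fragments 1-5 completed (5 total).
Step 2: advance 9 -> fork_pos = 15 + 9 = 24. Reached multiple(s) of 3: 18, 21, 24 -> fragments 6-8 completed (8 total).
Step 3: advance 7 -> fork_pos = 24 + 7 = 31. Reached multiple(s) of 3: 27, 30 -> fragments 9-10 completed (10 total).
Step 4: advance 1 -> fork_pos = 31 + 1 = 32. Next multiple of 3 is 33 (not reached); still 10 fragment(s).
Check: final fork_pos = 32; the multiples of 3 that are <= 32 are 3..30 -> 32 // 3 = 10 completed fragment(s).

Answer: 10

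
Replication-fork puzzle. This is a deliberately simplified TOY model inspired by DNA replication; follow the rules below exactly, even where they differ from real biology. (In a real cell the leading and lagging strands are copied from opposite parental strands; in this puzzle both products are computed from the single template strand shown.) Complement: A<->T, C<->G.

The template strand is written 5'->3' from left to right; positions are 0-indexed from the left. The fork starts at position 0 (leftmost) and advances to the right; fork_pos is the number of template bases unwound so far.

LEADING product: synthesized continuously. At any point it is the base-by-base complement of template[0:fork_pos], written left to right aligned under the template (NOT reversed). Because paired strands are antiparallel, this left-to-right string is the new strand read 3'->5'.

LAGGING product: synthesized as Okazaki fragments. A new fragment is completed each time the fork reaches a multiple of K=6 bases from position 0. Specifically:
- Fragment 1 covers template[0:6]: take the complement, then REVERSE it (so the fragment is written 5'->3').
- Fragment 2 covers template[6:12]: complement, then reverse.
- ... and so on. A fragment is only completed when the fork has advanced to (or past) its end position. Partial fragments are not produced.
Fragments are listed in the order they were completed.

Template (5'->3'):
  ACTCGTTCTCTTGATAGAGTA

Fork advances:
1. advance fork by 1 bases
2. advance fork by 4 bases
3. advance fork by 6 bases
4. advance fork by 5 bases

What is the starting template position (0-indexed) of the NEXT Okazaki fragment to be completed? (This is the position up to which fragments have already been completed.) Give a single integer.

Step 1: advance 1 -> fork_pos = 0 + 1 = 1. Next multiple of 6 is 6 (not reached); still 0 fragment(s).
Step 2: advance 4 -> fork_pos = 1 + 4 = 5. Next multiple of 6 is 6 (not reached); still 0 fragment(s).
Step 3: advance 6 -> fork_pos = 5 + 6 = 11. Reached multiple(s) of 6: 6 -> fragment 1 completed (1 total).
Step 4: advance 5 -> fork_pos = 11 + 5 = 16. Reached multiple(s) of 6: 12 -> fragment 2 completed (2 total).
2 fragment(s) completed, covering template[0:12] (2 x 6 = 12). The next fragment, fragment 3, covers template[12:18], so it starts at position 12.

Answer: 12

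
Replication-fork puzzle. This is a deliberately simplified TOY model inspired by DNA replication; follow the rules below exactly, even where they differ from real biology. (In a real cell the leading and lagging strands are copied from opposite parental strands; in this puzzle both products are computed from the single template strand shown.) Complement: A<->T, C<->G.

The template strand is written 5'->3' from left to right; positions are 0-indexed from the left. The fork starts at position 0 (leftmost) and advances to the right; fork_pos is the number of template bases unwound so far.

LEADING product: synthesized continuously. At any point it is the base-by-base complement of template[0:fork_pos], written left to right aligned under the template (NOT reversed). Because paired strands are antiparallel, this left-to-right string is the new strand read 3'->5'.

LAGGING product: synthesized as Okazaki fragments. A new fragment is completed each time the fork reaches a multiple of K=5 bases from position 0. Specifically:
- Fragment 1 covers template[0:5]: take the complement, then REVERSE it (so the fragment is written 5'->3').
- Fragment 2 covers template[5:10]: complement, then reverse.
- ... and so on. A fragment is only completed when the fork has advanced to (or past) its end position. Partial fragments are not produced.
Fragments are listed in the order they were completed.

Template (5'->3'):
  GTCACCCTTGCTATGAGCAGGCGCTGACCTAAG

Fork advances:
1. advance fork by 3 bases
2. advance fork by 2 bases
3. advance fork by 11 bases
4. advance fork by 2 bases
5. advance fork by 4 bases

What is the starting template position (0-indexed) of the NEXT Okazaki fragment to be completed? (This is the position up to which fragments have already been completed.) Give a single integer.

Answer: 20

Derivation:
Step 1: advance 3 -> fork_pos = 0 + 3 = 3. Next multiple of 5 is 5 (not reached); still 0 fragment(s).
Step 2: advance 2 -> fork_pos = 3 + 2 = 5. Reached multiple(s) of 5: 5 -> fragment 1 completed (1 total).
Step 3: advance 11 -> fork_pos = 5 + 11 = 16. Reached multiple(s) of 5: 10, 15 -> fragments 2-3 completed (3 total).
Step 4: advance 2 -> fork_pos = 16 + 2 = 18. Next multiple of 5 is 20 (not reached); still 3 fragment(s).
Step 5: advance 4 -> fork_pos = 18 + 4 = 22. Reached multiple(s) of 5: 20 -> fragment 4 completed (4 total).
4 fragment(s) completed, covering template[0:20] (4 x 5 = 20). The next fragment, fragment 5, covers template[20:25], so it starts at position 20.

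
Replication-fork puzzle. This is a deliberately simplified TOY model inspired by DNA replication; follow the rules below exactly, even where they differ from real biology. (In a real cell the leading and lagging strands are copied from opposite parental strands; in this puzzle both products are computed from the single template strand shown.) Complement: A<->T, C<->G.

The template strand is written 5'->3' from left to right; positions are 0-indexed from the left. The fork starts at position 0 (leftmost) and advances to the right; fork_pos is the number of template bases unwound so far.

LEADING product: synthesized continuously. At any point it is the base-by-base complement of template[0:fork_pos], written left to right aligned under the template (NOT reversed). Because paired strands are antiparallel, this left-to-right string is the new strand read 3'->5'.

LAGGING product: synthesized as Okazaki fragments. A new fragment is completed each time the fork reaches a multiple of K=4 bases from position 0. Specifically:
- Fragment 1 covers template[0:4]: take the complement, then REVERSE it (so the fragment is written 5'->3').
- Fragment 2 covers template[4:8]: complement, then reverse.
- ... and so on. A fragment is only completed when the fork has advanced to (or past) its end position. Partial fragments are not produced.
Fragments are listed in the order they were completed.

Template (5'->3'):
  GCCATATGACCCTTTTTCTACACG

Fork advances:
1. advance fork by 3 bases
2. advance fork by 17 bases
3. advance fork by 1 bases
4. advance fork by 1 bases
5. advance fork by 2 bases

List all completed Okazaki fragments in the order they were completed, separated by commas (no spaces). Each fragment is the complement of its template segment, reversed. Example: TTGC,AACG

Step 1: advance 3 -> fork_pos = 0 + 3 = 3. Next multiple of 4 is 4 (not reached); still 0 fragment(s).
Step 2: advance 17 -> fork_pos = 3 + 17 = 20. Reached multiple(s) of 4: 4, 8, 12, 16, 20 -> fragments 1-5 completed (5 total).
Step 3: advance 1 -> fork_pos = 20 + 1 = 21. Next multiple of 4 is 24 (not reached); still 5 fragment(s).
Step 4: advance 1 -> fork_pos = 21 + 1 = 22. Next multiple of 4 is 24 (not reached); still 5 fragment(s).
Step 5: advance 2 -> fork_pos = 22 + 2 = 24. Reached multiple(s) of 4: 24 -> fragment 6 completed (6 total).
Final fork_pos = 24, so 6 fragment(s) are complete. Build each: template segment -> complement -> reverse.
Fragment 1: template[0:4] = GCCA -> complement CGGT -> reversed TGGC
Fragment 2: template[4:8] = TATG -> complement ATAC -> reversed CATA
Fragment 3: template[8:12] = ACCC -> complement TGGG -> reversed GGGT
Fragment 4: template[12:16] = TTTT -> complement AAAA -> reversed AAAA
Fragment 5: template[16:20] = TCTA -> complement AGAT -> reversed TAGA
Fragment 6: template[20:24] = CACG -> complement GTGC -> reversed CGTG

Answer: TGGC,CATA,GGGT,AAAA,TAGA,CGTG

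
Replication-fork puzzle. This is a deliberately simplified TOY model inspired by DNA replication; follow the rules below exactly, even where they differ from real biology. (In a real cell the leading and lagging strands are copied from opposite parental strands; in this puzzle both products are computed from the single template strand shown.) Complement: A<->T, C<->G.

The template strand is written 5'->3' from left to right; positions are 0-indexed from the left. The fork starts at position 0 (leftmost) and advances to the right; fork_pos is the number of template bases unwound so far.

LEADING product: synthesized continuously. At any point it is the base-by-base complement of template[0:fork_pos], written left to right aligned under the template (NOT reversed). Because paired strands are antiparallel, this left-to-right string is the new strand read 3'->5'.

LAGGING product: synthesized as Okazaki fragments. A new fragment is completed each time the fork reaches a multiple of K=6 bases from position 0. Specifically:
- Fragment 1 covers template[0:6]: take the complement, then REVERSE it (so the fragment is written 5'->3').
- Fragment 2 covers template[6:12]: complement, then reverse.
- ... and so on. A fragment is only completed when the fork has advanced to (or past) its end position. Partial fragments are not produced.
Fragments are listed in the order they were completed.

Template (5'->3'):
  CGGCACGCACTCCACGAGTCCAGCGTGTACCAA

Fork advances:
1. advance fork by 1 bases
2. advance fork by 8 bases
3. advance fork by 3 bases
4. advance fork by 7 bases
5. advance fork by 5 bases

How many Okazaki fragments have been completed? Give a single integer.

Step 1: advance 1 -> fork_pos = 0 + 1 = 1. Next multiple of 6 is 6 (not reached); still 0 fragment(s).
Step 2: advance 8 -> fork_pos = 1 + 8 = 9. Reached multiple(s) of 6: 6 -> fragment 1 completed (1 total).
Step 3: advance 3 -> fork_pos = 9 + 3 = 12. Reached multiple(s) of 6: 12 -> fragment 2 completed (2 total).
Step 4: advance 7 -> fork_pos = 12 + 7 = 19. Reached multiple(s) of 6: 18 -> fragment 3 completed (3 total).
Step 5: advance 5 -> fork_pos = 19 + 5 = 24. Reached multiple(s) of 6: 24 -> fragment 4 completed (4 total).
Check: final fork_pos = 24; the multiples of 6 that are <= 24 are 6..24 -> 24 // 6 = 4 completed fragment(s).

Answer: 4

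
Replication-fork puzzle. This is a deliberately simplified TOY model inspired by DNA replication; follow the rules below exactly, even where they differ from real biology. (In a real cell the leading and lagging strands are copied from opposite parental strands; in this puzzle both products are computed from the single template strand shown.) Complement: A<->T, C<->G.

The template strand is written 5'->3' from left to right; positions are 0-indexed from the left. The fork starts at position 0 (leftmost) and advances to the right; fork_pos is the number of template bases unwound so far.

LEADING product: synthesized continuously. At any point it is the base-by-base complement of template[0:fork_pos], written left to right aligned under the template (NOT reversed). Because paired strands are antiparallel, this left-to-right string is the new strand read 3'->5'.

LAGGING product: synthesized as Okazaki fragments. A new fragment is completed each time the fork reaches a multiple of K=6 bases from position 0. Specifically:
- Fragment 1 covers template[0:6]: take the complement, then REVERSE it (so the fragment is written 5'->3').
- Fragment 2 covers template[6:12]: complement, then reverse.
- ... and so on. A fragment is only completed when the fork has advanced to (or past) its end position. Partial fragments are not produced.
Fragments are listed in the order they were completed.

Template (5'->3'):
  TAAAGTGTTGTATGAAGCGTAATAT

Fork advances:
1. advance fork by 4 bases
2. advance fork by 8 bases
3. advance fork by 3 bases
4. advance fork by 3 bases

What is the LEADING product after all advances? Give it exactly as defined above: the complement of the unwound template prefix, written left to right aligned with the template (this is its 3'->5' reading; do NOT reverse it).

Step 1: advance 4 -> fork_pos = 0 + 4 = 4.
Step 2: advance 8 -> fork_pos = 4 + 8 = 12.
Step 3: advance 3 -> fork_pos = 12 + 3 = 15.
Step 4: advance 3 -> fork_pos = 15 + 3 = 18.
Unwound prefix: template[0:18] = TAAAGTGTTGTATGAAGC
Complement it base by base (A<->T, C<->G), keeping left-to-right order:
  [0:5] TAAAG -> ATTTC
  [5:10] TGTTG -> ACAAC
  [10:15] TATGA -> ATACT
  [15:18] AGC -> TCG
Concatenate: ATTTCACAACATACTTCG (length 18; written aligned with the template, i.e. 3'->5').

Answer: ATTTCACAACATACTTCG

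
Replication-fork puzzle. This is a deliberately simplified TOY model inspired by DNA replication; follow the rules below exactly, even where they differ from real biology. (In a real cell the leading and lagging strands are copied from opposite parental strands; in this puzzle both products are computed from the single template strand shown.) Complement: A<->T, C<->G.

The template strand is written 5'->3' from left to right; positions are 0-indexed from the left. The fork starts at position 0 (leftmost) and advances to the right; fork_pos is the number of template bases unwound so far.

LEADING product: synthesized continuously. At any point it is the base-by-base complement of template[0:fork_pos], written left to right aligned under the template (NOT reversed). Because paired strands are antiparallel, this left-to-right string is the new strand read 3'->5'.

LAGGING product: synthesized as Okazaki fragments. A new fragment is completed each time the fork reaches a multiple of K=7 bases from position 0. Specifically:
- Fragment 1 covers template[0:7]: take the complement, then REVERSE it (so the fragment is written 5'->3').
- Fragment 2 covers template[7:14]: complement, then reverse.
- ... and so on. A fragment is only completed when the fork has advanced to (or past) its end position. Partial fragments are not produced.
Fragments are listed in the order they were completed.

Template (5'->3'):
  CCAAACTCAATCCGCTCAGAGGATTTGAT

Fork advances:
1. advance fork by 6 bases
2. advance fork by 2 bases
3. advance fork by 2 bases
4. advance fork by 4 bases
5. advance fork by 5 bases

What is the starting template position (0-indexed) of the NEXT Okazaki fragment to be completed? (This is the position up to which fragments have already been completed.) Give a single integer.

Step 1: advance 6 -> fork_pos = 0 + 6 = 6. Next multiple of 7 is 7 (not reached); still 0 fragment(s).
Step 2: advance 2 -> fork_pos = 6 + 2 = 8. Reached multiple(s) of 7: 7 -> fragment 1 completed (1 total).
Step 3: advance 2 -> fork_pos = 8 + 2 = 10. Next multiple of 7 is 14 (not reached); still 1 fragment(s).
Step 4: advance 4 -> fork_pos = 10 + 4 = 14. Reached multiple(s) of 7: 14 -> fragment 2 completed (2 total).
Step 5: advance 5 -> fork_pos = 14 + 5 = 19. Next multiple of 7 is 21 (not reached); still 2 fragment(s).
2 fragment(s) completed, covering template[0:14] (2 x 7 = 14). The next fragment, fragment 3, covers template[14:21], so it starts at position 14.

Answer: 14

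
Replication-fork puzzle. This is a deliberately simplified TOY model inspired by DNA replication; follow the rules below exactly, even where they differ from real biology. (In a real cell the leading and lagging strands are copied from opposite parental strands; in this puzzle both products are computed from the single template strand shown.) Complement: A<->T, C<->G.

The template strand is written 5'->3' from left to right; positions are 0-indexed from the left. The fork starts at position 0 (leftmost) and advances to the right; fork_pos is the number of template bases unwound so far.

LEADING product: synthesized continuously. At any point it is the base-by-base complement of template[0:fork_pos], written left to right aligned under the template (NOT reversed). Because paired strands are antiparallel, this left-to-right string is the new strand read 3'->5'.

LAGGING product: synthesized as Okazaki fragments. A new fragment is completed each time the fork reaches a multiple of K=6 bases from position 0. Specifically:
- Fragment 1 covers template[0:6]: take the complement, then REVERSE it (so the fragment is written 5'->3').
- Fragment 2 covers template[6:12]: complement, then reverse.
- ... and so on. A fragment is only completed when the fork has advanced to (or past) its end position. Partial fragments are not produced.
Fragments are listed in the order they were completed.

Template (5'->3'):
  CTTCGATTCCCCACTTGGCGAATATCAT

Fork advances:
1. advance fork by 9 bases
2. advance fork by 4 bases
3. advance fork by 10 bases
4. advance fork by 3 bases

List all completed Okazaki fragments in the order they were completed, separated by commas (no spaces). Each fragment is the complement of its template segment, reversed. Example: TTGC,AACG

Step 1: advance 9 -> fork_pos = 0 + 9 = 9. Reached multiple(s) of 6: 6 -> fragment 1 completed (1 total).
Step 2: advance 4 -> fork_pos = 9 + 4 = 13. Reached multiple(s) of 6: 12 -> fragment 2 completed (2 total).
Step 3: advance 10 -> fork_pos = 13 + 10 = 23. Reached multiple(s) of 6: 18 -> fragment 3 completed (3 total).
Step 4: advance 3 -> fork_pos = 23 + 3 = 26. Reached multiple(s) of 6: 24 -> fragment 4 completed (4 total).
Final fork_pos = 26, so 4 fragment(s) are complete. Build each: template segment -> complement -> reverse.
Fragment 1: template[0:6] = CTTCGA -> complement GAAGCT -> reversed TCGAAG
Fragment 2: template[6:12] = TTCCCC -> complement AAGGGG -> reversed GGGGAA
Fragment 3: template[12:18] = ACTTGG -> complement TGAACC -> reversed CCAAGT
Fragment 4: template[18:24] = CGAATA -> complement GCTTAT -> reversed TATTCG

Answer: TCGAAG,GGGGAA,CCAAGT,TATTCG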